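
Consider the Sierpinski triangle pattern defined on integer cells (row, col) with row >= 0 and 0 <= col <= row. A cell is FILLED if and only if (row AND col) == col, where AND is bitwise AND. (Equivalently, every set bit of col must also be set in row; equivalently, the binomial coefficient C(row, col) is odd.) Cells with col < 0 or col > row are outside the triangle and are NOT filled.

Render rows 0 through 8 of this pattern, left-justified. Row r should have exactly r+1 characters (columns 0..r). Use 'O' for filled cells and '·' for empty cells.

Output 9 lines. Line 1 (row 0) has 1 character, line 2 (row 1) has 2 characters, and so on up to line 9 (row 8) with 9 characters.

r0=0: O
r1=1: OO
r2=10: O·O
r3=11: OOOO
r4=100: O···O
r5=101: OO··OO
r6=110: O·O·O·O
r7=111: OOOOOOOO
r8=1000: O·······O

Answer: O
OO
O·O
OOOO
O···O
OO··OO
O·O·O·O
OOOOOOOO
O·······O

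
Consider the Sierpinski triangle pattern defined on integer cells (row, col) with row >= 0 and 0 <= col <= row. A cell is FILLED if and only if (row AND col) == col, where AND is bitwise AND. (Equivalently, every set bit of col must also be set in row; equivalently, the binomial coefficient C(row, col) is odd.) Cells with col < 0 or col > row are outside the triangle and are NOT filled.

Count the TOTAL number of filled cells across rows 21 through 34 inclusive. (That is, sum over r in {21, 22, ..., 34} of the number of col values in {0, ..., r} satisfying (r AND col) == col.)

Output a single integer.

r21=10101 pc3: +8 =8
r22=10110 pc3: +8 =16
r23=10111 pc4: +16 =32
r24=11000 pc2: +4 =36
r25=11001 pc3: +8 =44
r26=11010 pc3: +8 =52
r27=11011 pc4: +16 =68
r28=11100 pc3: +8 =76
r29=11101 pc4: +16 =92
r30=11110 pc4: +16 =108
r31=11111 pc5: +32 =140
r32=100000 pc1: +2 =142
r33=100001 pc2: +4 =146
r34=100010 pc2: +4 =150

Answer: 150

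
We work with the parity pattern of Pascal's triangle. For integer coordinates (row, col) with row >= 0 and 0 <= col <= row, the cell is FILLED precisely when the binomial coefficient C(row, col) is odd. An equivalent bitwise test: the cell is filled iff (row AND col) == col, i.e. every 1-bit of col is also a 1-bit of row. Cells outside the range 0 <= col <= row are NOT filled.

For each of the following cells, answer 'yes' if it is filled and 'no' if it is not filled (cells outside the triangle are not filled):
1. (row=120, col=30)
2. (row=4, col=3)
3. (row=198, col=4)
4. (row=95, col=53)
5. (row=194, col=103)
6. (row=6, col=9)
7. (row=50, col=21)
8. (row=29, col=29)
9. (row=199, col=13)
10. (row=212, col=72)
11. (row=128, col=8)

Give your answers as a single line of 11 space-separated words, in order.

(120,30): row=0b1111000, col=0b11110, row AND col = 0b11000 = 24; 24 != 30 -> empty
(4,3): row=0b100, col=0b11, row AND col = 0b0 = 0; 0 != 3 -> empty
(198,4): row=0b11000110, col=0b100, row AND col = 0b100 = 4; 4 == 4 -> filled
(95,53): row=0b1011111, col=0b110101, row AND col = 0b10101 = 21; 21 != 53 -> empty
(194,103): row=0b11000010, col=0b1100111, row AND col = 0b1000010 = 66; 66 != 103 -> empty
(6,9): col outside [0, 6] -> not filled
(50,21): row=0b110010, col=0b10101, row AND col = 0b10000 = 16; 16 != 21 -> empty
(29,29): row=0b11101, col=0b11101, row AND col = 0b11101 = 29; 29 == 29 -> filled
(199,13): row=0b11000111, col=0b1101, row AND col = 0b101 = 5; 5 != 13 -> empty
(212,72): row=0b11010100, col=0b1001000, row AND col = 0b1000000 = 64; 64 != 72 -> empty
(128,8): row=0b10000000, col=0b1000, row AND col = 0b0 = 0; 0 != 8 -> empty

Answer: no no yes no no no no yes no no no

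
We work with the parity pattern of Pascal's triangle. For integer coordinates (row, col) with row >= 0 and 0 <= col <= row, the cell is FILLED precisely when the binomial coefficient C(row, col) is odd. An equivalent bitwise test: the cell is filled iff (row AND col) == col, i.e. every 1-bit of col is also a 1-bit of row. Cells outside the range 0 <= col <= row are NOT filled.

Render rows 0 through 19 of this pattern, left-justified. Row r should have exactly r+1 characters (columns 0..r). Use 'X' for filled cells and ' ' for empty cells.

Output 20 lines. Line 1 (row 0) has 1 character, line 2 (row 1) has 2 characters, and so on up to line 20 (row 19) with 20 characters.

Answer: X
XX
X X
XXXX
X   X
XX  XX
X X X X
XXXXXXXX
X       X
XX      XX
X X     X X
XXXX    XXXX
X   X   X   X
XX  XX  XX  XX
X X X X X X X X
XXXXXXXXXXXXXXXX
X               X
XX              XX
X X             X X
XXXX            XXXX

Derivation:
r0=0: X
r1=1: XX
r2=10: X X
r3=11: XXXX
r4=100: X   X
r5=101: XX  XX
r6=110: X X X X
r7=111: XXXXXXXX
r8=1000: X       X
r9=1001: XX      XX
r10=1010: X X     X X
r11=1011: XXXX    XXXX
r12=1100: X   X   X   X
r13=1101: XX  XX  XX  XX
r14=1110: X X X X X X X X
r15=1111: XXXXXXXXXXXXXXXX
r16=10000: X               X
r17=10001: XX              XX
r18=10010: X X             X X
r19=10011: XXXX            XXXX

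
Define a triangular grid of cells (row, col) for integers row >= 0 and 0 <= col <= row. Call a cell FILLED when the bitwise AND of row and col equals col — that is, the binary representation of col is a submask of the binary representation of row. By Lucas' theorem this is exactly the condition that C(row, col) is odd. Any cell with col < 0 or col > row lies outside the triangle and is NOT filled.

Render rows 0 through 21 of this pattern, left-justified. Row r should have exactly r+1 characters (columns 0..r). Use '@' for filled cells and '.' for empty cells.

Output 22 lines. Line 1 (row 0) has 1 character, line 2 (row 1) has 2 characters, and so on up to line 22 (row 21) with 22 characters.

Answer: @
@@
@.@
@@@@
@...@
@@..@@
@.@.@.@
@@@@@@@@
@.......@
@@......@@
@.@.....@.@
@@@@....@@@@
@...@...@...@
@@..@@..@@..@@
@.@.@.@.@.@.@.@
@@@@@@@@@@@@@@@@
@...............@
@@..............@@
@.@.............@.@
@@@@............@@@@
@...@...........@...@
@@..@@..........@@..@@

Derivation:
r0=0: @
r1=1: @@
r2=10: @.@
r3=11: @@@@
r4=100: @...@
r5=101: @@..@@
r6=110: @.@.@.@
r7=111: @@@@@@@@
r8=1000: @.......@
r9=1001: @@......@@
r10=1010: @.@.....@.@
r11=1011: @@@@....@@@@
r12=1100: @...@...@...@
r13=1101: @@..@@..@@..@@
r14=1110: @.@.@.@.@.@.@.@
r15=1111: @@@@@@@@@@@@@@@@
r16=10000: @...............@
r17=10001: @@..............@@
r18=10010: @.@.............@.@
r19=10011: @@@@............@@@@
r20=10100: @...@...........@...@
r21=10101: @@..@@..........@@..@@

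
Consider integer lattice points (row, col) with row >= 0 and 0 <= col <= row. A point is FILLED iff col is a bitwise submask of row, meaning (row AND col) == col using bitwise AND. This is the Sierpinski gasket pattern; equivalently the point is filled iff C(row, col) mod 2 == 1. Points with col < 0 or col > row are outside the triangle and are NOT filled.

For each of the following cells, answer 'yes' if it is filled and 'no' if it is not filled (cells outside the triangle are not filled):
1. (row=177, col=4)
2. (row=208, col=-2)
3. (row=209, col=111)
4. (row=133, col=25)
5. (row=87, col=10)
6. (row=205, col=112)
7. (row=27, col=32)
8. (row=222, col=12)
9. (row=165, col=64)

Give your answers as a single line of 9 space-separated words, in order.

Answer: no no no no no no no yes no

Derivation:
(177,4): row=0b10110001, col=0b100, row AND col = 0b0 = 0; 0 != 4 -> empty
(208,-2): col outside [0, 208] -> not filled
(209,111): row=0b11010001, col=0b1101111, row AND col = 0b1000001 = 65; 65 != 111 -> empty
(133,25): row=0b10000101, col=0b11001, row AND col = 0b1 = 1; 1 != 25 -> empty
(87,10): row=0b1010111, col=0b1010, row AND col = 0b10 = 2; 2 != 10 -> empty
(205,112): row=0b11001101, col=0b1110000, row AND col = 0b1000000 = 64; 64 != 112 -> empty
(27,32): col outside [0, 27] -> not filled
(222,12): row=0b11011110, col=0b1100, row AND col = 0b1100 = 12; 12 == 12 -> filled
(165,64): row=0b10100101, col=0b1000000, row AND col = 0b0 = 0; 0 != 64 -> empty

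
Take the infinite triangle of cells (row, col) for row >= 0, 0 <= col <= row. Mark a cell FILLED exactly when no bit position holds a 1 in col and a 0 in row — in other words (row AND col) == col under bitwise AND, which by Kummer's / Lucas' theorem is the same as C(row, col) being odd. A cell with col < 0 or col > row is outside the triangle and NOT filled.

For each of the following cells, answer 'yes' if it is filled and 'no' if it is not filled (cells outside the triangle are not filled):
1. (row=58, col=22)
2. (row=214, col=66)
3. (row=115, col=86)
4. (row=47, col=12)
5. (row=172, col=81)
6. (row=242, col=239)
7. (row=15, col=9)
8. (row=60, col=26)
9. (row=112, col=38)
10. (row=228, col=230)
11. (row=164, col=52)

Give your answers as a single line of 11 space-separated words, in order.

(58,22): row=0b111010, col=0b10110, row AND col = 0b10010 = 18; 18 != 22 -> empty
(214,66): row=0b11010110, col=0b1000010, row AND col = 0b1000010 = 66; 66 == 66 -> filled
(115,86): row=0b1110011, col=0b1010110, row AND col = 0b1010010 = 82; 82 != 86 -> empty
(47,12): row=0b101111, col=0b1100, row AND col = 0b1100 = 12; 12 == 12 -> filled
(172,81): row=0b10101100, col=0b1010001, row AND col = 0b0 = 0; 0 != 81 -> empty
(242,239): row=0b11110010, col=0b11101111, row AND col = 0b11100010 = 226; 226 != 239 -> empty
(15,9): row=0b1111, col=0b1001, row AND col = 0b1001 = 9; 9 == 9 -> filled
(60,26): row=0b111100, col=0b11010, row AND col = 0b11000 = 24; 24 != 26 -> empty
(112,38): row=0b1110000, col=0b100110, row AND col = 0b100000 = 32; 32 != 38 -> empty
(228,230): col outside [0, 228] -> not filled
(164,52): row=0b10100100, col=0b110100, row AND col = 0b100100 = 36; 36 != 52 -> empty

Answer: no yes no yes no no yes no no no no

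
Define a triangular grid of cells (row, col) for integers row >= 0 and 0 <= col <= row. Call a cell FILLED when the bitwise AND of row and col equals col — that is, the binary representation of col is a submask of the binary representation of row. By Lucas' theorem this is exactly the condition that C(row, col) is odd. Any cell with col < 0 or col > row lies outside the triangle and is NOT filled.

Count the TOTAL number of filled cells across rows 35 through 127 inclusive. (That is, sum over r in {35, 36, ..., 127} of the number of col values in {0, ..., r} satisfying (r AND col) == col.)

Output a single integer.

Answer: 1934

Derivation:
r35=100011 pc3: +8 =8
r36=100100 pc2: +4 =12
r37=100101 pc3: +8 =20
r38=100110 pc3: +8 =28
r39=100111 pc4: +16 =44
r40=101000 pc2: +4 =48
r41=101001 pc3: +8 =56
r42=101010 pc3: +8 =64
r43=101011 pc4: +16 =80
r44=101100 pc3: +8 =88
r45=101101 pc4: +16 =104
r46=101110 pc4: +16 =120
r47=101111 pc5: +32 =152
r48=110000 pc2: +4 =156
r49=110001 pc3: +8 =164
r50=110010 pc3: +8 =172
r51=110011 pc4: +16 =188
r52=110100 pc3: +8 =196
r53=110101 pc4: +16 =212
r54=110110 pc4: +16 =228
r55=110111 pc5: +32 =260
r56=111000 pc3: +8 =268
r57=111001 pc4: +16 =284
r58=111010 pc4: +16 =300
r59=111011 pc5: +32 =332
r60=111100 pc4: +16 =348
r61=111101 pc5: +32 =380
r62=111110 pc5: +32 =412
r63=111111 pc6: +64 =476
r64=1000000 pc1: +2 =478
r65=1000001 pc2: +4 =482
r66=1000010 pc2: +4 =486
r67=1000011 pc3: +8 =494
r68=1000100 pc2: +4 =498
r69=1000101 pc3: +8 =506
r70=1000110 pc3: +8 =514
r71=1000111 pc4: +16 =530
r72=1001000 pc2: +4 =534
r73=1001001 pc3: +8 =542
r74=1001010 pc3: +8 =550
r75=1001011 pc4: +16 =566
r76=1001100 pc3: +8 =574
r77=1001101 pc4: +16 =590
r78=1001110 pc4: +16 =606
r79=1001111 pc5: +32 =638
r80=1010000 pc2: +4 =642
r81=1010001 pc3: +8 =650
r82=1010010 pc3: +8 =658
r83=1010011 pc4: +16 =674
r84=1010100 pc3: +8 =682
r85=1010101 pc4: +16 =698
r86=1010110 pc4: +16 =714
r87=1010111 pc5: +32 =746
r88=1011000 pc3: +8 =754
r89=1011001 pc4: +16 =770
r90=1011010 pc4: +16 =786
r91=1011011 pc5: +32 =818
r92=1011100 pc4: +16 =834
r93=1011101 pc5: +32 =866
r94=1011110 pc5: +32 =898
r95=1011111 pc6: +64 =962
r96=1100000 pc2: +4 =966
r97=1100001 pc3: +8 =974
r98=1100010 pc3: +8 =982
r99=1100011 pc4: +16 =998
r100=1100100 pc3: +8 =1006
r101=1100101 pc4: +16 =1022
r102=1100110 pc4: +16 =1038
r103=1100111 pc5: +32 =1070
r104=1101000 pc3: +8 =1078
r105=1101001 pc4: +16 =1094
r106=1101010 pc4: +16 =1110
r107=1101011 pc5: +32 =1142
r108=1101100 pc4: +16 =1158
r109=1101101 pc5: +32 =1190
r110=1101110 pc5: +32 =1222
r111=1101111 pc6: +64 =1286
r112=1110000 pc3: +8 =1294
r113=1110001 pc4: +16 =1310
r114=1110010 pc4: +16 =1326
r115=1110011 pc5: +32 =1358
r116=1110100 pc4: +16 =1374
r117=1110101 pc5: +32 =1406
r118=1110110 pc5: +32 =1438
r119=1110111 pc6: +64 =1502
r120=1111000 pc4: +16 =1518
r121=1111001 pc5: +32 =1550
r122=1111010 pc5: +32 =1582
r123=1111011 pc6: +64 =1646
r124=1111100 pc5: +32 =1678
r125=1111101 pc6: +64 =1742
r126=1111110 pc6: +64 =1806
r127=1111111 pc7: +128 =1934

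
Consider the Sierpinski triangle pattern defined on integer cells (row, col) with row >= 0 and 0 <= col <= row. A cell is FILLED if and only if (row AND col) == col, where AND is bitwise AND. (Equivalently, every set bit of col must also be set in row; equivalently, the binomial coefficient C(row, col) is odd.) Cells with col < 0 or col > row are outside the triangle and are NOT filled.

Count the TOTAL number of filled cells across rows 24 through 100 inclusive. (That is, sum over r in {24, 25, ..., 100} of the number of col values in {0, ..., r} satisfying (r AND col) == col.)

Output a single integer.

Answer: 1124

Derivation:
r24=11000 pc2: +4 =4
r25=11001 pc3: +8 =12
r26=11010 pc3: +8 =20
r27=11011 pc4: +16 =36
r28=11100 pc3: +8 =44
r29=11101 pc4: +16 =60
r30=11110 pc4: +16 =76
r31=11111 pc5: +32 =108
r32=100000 pc1: +2 =110
r33=100001 pc2: +4 =114
r34=100010 pc2: +4 =118
r35=100011 pc3: +8 =126
r36=100100 pc2: +4 =130
r37=100101 pc3: +8 =138
r38=100110 pc3: +8 =146
r39=100111 pc4: +16 =162
r40=101000 pc2: +4 =166
r41=101001 pc3: +8 =174
r42=101010 pc3: +8 =182
r43=101011 pc4: +16 =198
r44=101100 pc3: +8 =206
r45=101101 pc4: +16 =222
r46=101110 pc4: +16 =238
r47=101111 pc5: +32 =270
r48=110000 pc2: +4 =274
r49=110001 pc3: +8 =282
r50=110010 pc3: +8 =290
r51=110011 pc4: +16 =306
r52=110100 pc3: +8 =314
r53=110101 pc4: +16 =330
r54=110110 pc4: +16 =346
r55=110111 pc5: +32 =378
r56=111000 pc3: +8 =386
r57=111001 pc4: +16 =402
r58=111010 pc4: +16 =418
r59=111011 pc5: +32 =450
r60=111100 pc4: +16 =466
r61=111101 pc5: +32 =498
r62=111110 pc5: +32 =530
r63=111111 pc6: +64 =594
r64=1000000 pc1: +2 =596
r65=1000001 pc2: +4 =600
r66=1000010 pc2: +4 =604
r67=1000011 pc3: +8 =612
r68=1000100 pc2: +4 =616
r69=1000101 pc3: +8 =624
r70=1000110 pc3: +8 =632
r71=1000111 pc4: +16 =648
r72=1001000 pc2: +4 =652
r73=1001001 pc3: +8 =660
r74=1001010 pc3: +8 =668
r75=1001011 pc4: +16 =684
r76=1001100 pc3: +8 =692
r77=1001101 pc4: +16 =708
r78=1001110 pc4: +16 =724
r79=1001111 pc5: +32 =756
r80=1010000 pc2: +4 =760
r81=1010001 pc3: +8 =768
r82=1010010 pc3: +8 =776
r83=1010011 pc4: +16 =792
r84=1010100 pc3: +8 =800
r85=1010101 pc4: +16 =816
r86=1010110 pc4: +16 =832
r87=1010111 pc5: +32 =864
r88=1011000 pc3: +8 =872
r89=1011001 pc4: +16 =888
r90=1011010 pc4: +16 =904
r91=1011011 pc5: +32 =936
r92=1011100 pc4: +16 =952
r93=1011101 pc5: +32 =984
r94=1011110 pc5: +32 =1016
r95=1011111 pc6: +64 =1080
r96=1100000 pc2: +4 =1084
r97=1100001 pc3: +8 =1092
r98=1100010 pc3: +8 =1100
r99=1100011 pc4: +16 =1116
r100=1100100 pc3: +8 =1124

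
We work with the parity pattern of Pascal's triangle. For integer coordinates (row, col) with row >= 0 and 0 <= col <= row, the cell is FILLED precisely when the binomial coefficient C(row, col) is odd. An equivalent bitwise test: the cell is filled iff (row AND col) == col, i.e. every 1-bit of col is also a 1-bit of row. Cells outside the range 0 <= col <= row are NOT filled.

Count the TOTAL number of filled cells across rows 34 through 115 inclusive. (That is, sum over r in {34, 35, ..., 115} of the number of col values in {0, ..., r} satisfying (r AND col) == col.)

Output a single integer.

r34=100010 pc2: +4 =4
r35=100011 pc3: +8 =12
r36=100100 pc2: +4 =16
r37=100101 pc3: +8 =24
r38=100110 pc3: +8 =32
r39=100111 pc4: +16 =48
r40=101000 pc2: +4 =52
r41=101001 pc3: +8 =60
r42=101010 pc3: +8 =68
r43=101011 pc4: +16 =84
r44=101100 pc3: +8 =92
r45=101101 pc4: +16 =108
r46=101110 pc4: +16 =124
r47=101111 pc5: +32 =156
r48=110000 pc2: +4 =160
r49=110001 pc3: +8 =168
r50=110010 pc3: +8 =176
r51=110011 pc4: +16 =192
r52=110100 pc3: +8 =200
r53=110101 pc4: +16 =216
r54=110110 pc4: +16 =232
r55=110111 pc5: +32 =264
r56=111000 pc3: +8 =272
r57=111001 pc4: +16 =288
r58=111010 pc4: +16 =304
r59=111011 pc5: +32 =336
r60=111100 pc4: +16 =352
r61=111101 pc5: +32 =384
r62=111110 pc5: +32 =416
r63=111111 pc6: +64 =480
r64=1000000 pc1: +2 =482
r65=1000001 pc2: +4 =486
r66=1000010 pc2: +4 =490
r67=1000011 pc3: +8 =498
r68=1000100 pc2: +4 =502
r69=1000101 pc3: +8 =510
r70=1000110 pc3: +8 =518
r71=1000111 pc4: +16 =534
r72=1001000 pc2: +4 =538
r73=1001001 pc3: +8 =546
r74=1001010 pc3: +8 =554
r75=1001011 pc4: +16 =570
r76=1001100 pc3: +8 =578
r77=1001101 pc4: +16 =594
r78=1001110 pc4: +16 =610
r79=1001111 pc5: +32 =642
r80=1010000 pc2: +4 =646
r81=1010001 pc3: +8 =654
r82=1010010 pc3: +8 =662
r83=1010011 pc4: +16 =678
r84=1010100 pc3: +8 =686
r85=1010101 pc4: +16 =702
r86=1010110 pc4: +16 =718
r87=1010111 pc5: +32 =750
r88=1011000 pc3: +8 =758
r89=1011001 pc4: +16 =774
r90=1011010 pc4: +16 =790
r91=1011011 pc5: +32 =822
r92=1011100 pc4: +16 =838
r93=1011101 pc5: +32 =870
r94=1011110 pc5: +32 =902
r95=1011111 pc6: +64 =966
r96=1100000 pc2: +4 =970
r97=1100001 pc3: +8 =978
r98=1100010 pc3: +8 =986
r99=1100011 pc4: +16 =1002
r100=1100100 pc3: +8 =1010
r101=1100101 pc4: +16 =1026
r102=1100110 pc4: +16 =1042
r103=1100111 pc5: +32 =1074
r104=1101000 pc3: +8 =1082
r105=1101001 pc4: +16 =1098
r106=1101010 pc4: +16 =1114
r107=1101011 pc5: +32 =1146
r108=1101100 pc4: +16 =1162
r109=1101101 pc5: +32 =1194
r110=1101110 pc5: +32 =1226
r111=1101111 pc6: +64 =1290
r112=1110000 pc3: +8 =1298
r113=1110001 pc4: +16 =1314
r114=1110010 pc4: +16 =1330
r115=1110011 pc5: +32 =1362

Answer: 1362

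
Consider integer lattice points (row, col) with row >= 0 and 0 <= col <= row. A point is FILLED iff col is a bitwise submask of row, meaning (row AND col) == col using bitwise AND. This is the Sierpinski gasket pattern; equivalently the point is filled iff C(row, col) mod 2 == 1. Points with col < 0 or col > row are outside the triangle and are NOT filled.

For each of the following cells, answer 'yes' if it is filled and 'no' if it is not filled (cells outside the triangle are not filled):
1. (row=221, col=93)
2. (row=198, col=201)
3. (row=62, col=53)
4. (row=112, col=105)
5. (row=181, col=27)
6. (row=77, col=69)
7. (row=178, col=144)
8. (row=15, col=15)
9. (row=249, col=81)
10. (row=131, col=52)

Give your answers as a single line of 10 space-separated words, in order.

Answer: yes no no no no yes yes yes yes no

Derivation:
(221,93): row=0b11011101, col=0b1011101, row AND col = 0b1011101 = 93; 93 == 93 -> filled
(198,201): col outside [0, 198] -> not filled
(62,53): row=0b111110, col=0b110101, row AND col = 0b110100 = 52; 52 != 53 -> empty
(112,105): row=0b1110000, col=0b1101001, row AND col = 0b1100000 = 96; 96 != 105 -> empty
(181,27): row=0b10110101, col=0b11011, row AND col = 0b10001 = 17; 17 != 27 -> empty
(77,69): row=0b1001101, col=0b1000101, row AND col = 0b1000101 = 69; 69 == 69 -> filled
(178,144): row=0b10110010, col=0b10010000, row AND col = 0b10010000 = 144; 144 == 144 -> filled
(15,15): row=0b1111, col=0b1111, row AND col = 0b1111 = 15; 15 == 15 -> filled
(249,81): row=0b11111001, col=0b1010001, row AND col = 0b1010001 = 81; 81 == 81 -> filled
(131,52): row=0b10000011, col=0b110100, row AND col = 0b0 = 0; 0 != 52 -> empty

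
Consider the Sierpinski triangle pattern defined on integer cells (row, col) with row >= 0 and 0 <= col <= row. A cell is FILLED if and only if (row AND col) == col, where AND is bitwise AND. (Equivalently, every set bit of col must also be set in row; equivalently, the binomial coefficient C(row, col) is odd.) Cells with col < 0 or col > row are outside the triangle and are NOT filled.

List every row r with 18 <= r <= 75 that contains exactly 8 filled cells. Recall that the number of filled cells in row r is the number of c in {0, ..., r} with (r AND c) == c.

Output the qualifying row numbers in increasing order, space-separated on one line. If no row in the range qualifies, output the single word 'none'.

Answer: 19 21 22 25 26 28 35 37 38 41 42 44 49 50 52 56 67 69 70 73 74

Derivation:
Row r has 2^popcount(r) filled cells, so we need popcount(r) = log2(8) = 3.
Scan r = 18..75 and keep those with exactly 3 one-bits:
r=18=10010 popcount=2 -> skip
r=19=10011 popcount=3 -> KEEP
r=20=10100 popcount=2 -> skip
r=21=10101 popcount=3 -> KEEP
r=22=10110 popcount=3 -> KEEP
r=23=10111 popcount=4 -> skip
r=24=11000 popcount=2 -> skip
r=25=11001 popcount=3 -> KEEP
r=26=11010 popcount=3 -> KEEP
r=27=11011 popcount=4 -> skip
r=28=11100 popcount=3 -> KEEP
r=29=11101 popcount=4 -> skip
r=30=11110 popcount=4 -> skip
r=31=11111 popcount=5 -> skip
r=32=100000 popcount=1 -> skip
r=33=100001 popcount=2 -> skip
r=34=100010 popcount=2 -> skip
r=35=100011 popcount=3 -> KEEP
r=36=100100 popcount=2 -> skip
r=37=100101 popcount=3 -> KEEP
r=38=100110 popcount=3 -> KEEP
r=39=100111 popcount=4 -> skip
r=40=101000 popcount=2 -> skip
r=41=101001 popcount=3 -> KEEP
r=42=101010 popcount=3 -> KEEP
r=43=101011 popcount=4 -> skip
r=44=101100 popcount=3 -> KEEP
r=45=101101 popcount=4 -> skip
r=46=101110 popcount=4 -> skip
r=47=101111 popcount=5 -> skip
r=48=110000 popcount=2 -> skip
r=49=110001 popcount=3 -> KEEP
r=50=110010 popcount=3 -> KEEP
r=51=110011 popcount=4 -> skip
r=52=110100 popcount=3 -> KEEP
r=53=110101 popcount=4 -> skip
r=54=110110 popcount=4 -> skip
r=55=110111 popcount=5 -> skip
r=56=111000 popcount=3 -> KEEP
r=57=111001 popcount=4 -> skip
r=58=111010 popcount=4 -> skip
r=59=111011 popcount=5 -> skip
r=60=111100 popcount=4 -> skip
r=61=111101 popcount=5 -> skip
r=62=111110 popcount=5 -> skip
r=63=111111 popcount=6 -> skip
r=64=1000000 popcount=1 -> skip
r=65=1000001 popcount=2 -> skip
r=66=1000010 popcount=2 -> skip
r=67=1000011 popcount=3 -> KEEP
r=68=1000100 popcount=2 -> skip
r=69=1000101 popcount=3 -> KEEP
r=70=1000110 popcount=3 -> KEEP
r=71=1000111 popcount=4 -> skip
r=72=1001000 popcount=2 -> skip
r=73=1001001 popcount=3 -> KEEP
r=74=1001010 popcount=3 -> KEEP
r=75=1001011 popcount=4 -> skip
Kept rows: 19 21 22 25 26 28 35 37 38 41 42 44 49 50 52 56 67 69 70 73 74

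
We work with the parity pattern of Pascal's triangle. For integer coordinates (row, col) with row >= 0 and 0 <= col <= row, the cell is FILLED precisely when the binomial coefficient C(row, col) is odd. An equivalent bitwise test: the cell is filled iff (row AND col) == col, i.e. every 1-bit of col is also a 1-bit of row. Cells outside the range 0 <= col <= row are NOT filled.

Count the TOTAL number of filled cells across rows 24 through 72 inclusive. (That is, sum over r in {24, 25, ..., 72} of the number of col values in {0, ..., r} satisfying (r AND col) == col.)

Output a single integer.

r24=11000 pc2: +4 =4
r25=11001 pc3: +8 =12
r26=11010 pc3: +8 =20
r27=11011 pc4: +16 =36
r28=11100 pc3: +8 =44
r29=11101 pc4: +16 =60
r30=11110 pc4: +16 =76
r31=11111 pc5: +32 =108
r32=100000 pc1: +2 =110
r33=100001 pc2: +4 =114
r34=100010 pc2: +4 =118
r35=100011 pc3: +8 =126
r36=100100 pc2: +4 =130
r37=100101 pc3: +8 =138
r38=100110 pc3: +8 =146
r39=100111 pc4: +16 =162
r40=101000 pc2: +4 =166
r41=101001 pc3: +8 =174
r42=101010 pc3: +8 =182
r43=101011 pc4: +16 =198
r44=101100 pc3: +8 =206
r45=101101 pc4: +16 =222
r46=101110 pc4: +16 =238
r47=101111 pc5: +32 =270
r48=110000 pc2: +4 =274
r49=110001 pc3: +8 =282
r50=110010 pc3: +8 =290
r51=110011 pc4: +16 =306
r52=110100 pc3: +8 =314
r53=110101 pc4: +16 =330
r54=110110 pc4: +16 =346
r55=110111 pc5: +32 =378
r56=111000 pc3: +8 =386
r57=111001 pc4: +16 =402
r58=111010 pc4: +16 =418
r59=111011 pc5: +32 =450
r60=111100 pc4: +16 =466
r61=111101 pc5: +32 =498
r62=111110 pc5: +32 =530
r63=111111 pc6: +64 =594
r64=1000000 pc1: +2 =596
r65=1000001 pc2: +4 =600
r66=1000010 pc2: +4 =604
r67=1000011 pc3: +8 =612
r68=1000100 pc2: +4 =616
r69=1000101 pc3: +8 =624
r70=1000110 pc3: +8 =632
r71=1000111 pc4: +16 =648
r72=1001000 pc2: +4 =652

Answer: 652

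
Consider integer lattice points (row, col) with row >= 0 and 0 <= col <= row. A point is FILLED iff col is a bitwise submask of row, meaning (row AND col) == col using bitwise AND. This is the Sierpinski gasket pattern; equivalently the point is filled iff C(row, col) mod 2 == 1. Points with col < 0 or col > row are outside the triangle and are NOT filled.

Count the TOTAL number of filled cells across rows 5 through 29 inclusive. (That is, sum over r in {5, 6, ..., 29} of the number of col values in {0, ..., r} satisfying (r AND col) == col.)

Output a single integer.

Answer: 184

Derivation:
r5=101 pc2: +4 =4
r6=110 pc2: +4 =8
r7=111 pc3: +8 =16
r8=1000 pc1: +2 =18
r9=1001 pc2: +4 =22
r10=1010 pc2: +4 =26
r11=1011 pc3: +8 =34
r12=1100 pc2: +4 =38
r13=1101 pc3: +8 =46
r14=1110 pc3: +8 =54
r15=1111 pc4: +16 =70
r16=10000 pc1: +2 =72
r17=10001 pc2: +4 =76
r18=10010 pc2: +4 =80
r19=10011 pc3: +8 =88
r20=10100 pc2: +4 =92
r21=10101 pc3: +8 =100
r22=10110 pc3: +8 =108
r23=10111 pc4: +16 =124
r24=11000 pc2: +4 =128
r25=11001 pc3: +8 =136
r26=11010 pc3: +8 =144
r27=11011 pc4: +16 =160
r28=11100 pc3: +8 =168
r29=11101 pc4: +16 =184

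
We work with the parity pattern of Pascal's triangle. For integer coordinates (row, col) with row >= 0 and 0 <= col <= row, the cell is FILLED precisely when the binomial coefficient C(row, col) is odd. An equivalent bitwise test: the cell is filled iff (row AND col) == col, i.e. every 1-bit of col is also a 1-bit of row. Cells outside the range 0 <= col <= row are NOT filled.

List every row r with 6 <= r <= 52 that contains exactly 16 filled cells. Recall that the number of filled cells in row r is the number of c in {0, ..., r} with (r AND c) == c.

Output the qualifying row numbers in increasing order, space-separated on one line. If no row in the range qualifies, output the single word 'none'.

Row r has 2^popcount(r) filled cells, so we need popcount(r) = log2(16) = 4.
Scan r = 6..52 and keep those with exactly 4 one-bits:
r=6=110 popcount=2 -> skip
r=7=111 popcount=3 -> skip
r=8=1000 popcount=1 -> skip
r=9=1001 popcount=2 -> skip
r=10=1010 popcount=2 -> skip
r=11=1011 popcount=3 -> skip
r=12=1100 popcount=2 -> skip
r=13=1101 popcount=3 -> skip
r=14=1110 popcount=3 -> skip
r=15=1111 popcount=4 -> KEEP
r=16=10000 popcount=1 -> skip
r=17=10001 popcount=2 -> skip
r=18=10010 popcount=2 -> skip
r=19=10011 popcount=3 -> skip
r=20=10100 popcount=2 -> skip
r=21=10101 popcount=3 -> skip
r=22=10110 popcount=3 -> skip
r=23=10111 popcount=4 -> KEEP
r=24=11000 popcount=2 -> skip
r=25=11001 popcount=3 -> skip
r=26=11010 popcount=3 -> skip
r=27=11011 popcount=4 -> KEEP
r=28=11100 popcount=3 -> skip
r=29=11101 popcount=4 -> KEEP
r=30=11110 popcount=4 -> KEEP
r=31=11111 popcount=5 -> skip
r=32=100000 popcount=1 -> skip
r=33=100001 popcount=2 -> skip
r=34=100010 popcount=2 -> skip
r=35=100011 popcount=3 -> skip
r=36=100100 popcount=2 -> skip
r=37=100101 popcount=3 -> skip
r=38=100110 popcount=3 -> skip
r=39=100111 popcount=4 -> KEEP
r=40=101000 popcount=2 -> skip
r=41=101001 popcount=3 -> skip
r=42=101010 popcount=3 -> skip
r=43=101011 popcount=4 -> KEEP
r=44=101100 popcount=3 -> skip
r=45=101101 popcount=4 -> KEEP
r=46=101110 popcount=4 -> KEEP
r=47=101111 popcount=5 -> skip
r=48=110000 popcount=2 -> skip
r=49=110001 popcount=3 -> skip
r=50=110010 popcount=3 -> skip
r=51=110011 popcount=4 -> KEEP
r=52=110100 popcount=3 -> skip
Kept rows: 15 23 27 29 30 39 43 45 46 51

Answer: 15 23 27 29 30 39 43 45 46 51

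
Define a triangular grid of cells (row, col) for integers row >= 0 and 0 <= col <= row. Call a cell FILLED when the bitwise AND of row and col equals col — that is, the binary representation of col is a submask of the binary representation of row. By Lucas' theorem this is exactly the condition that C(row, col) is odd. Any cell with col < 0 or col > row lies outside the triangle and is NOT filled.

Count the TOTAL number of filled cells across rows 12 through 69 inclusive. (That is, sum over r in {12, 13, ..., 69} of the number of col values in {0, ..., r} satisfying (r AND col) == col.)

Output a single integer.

r12=1100 pc2: +4 =4
r13=1101 pc3: +8 =12
r14=1110 pc3: +8 =20
r15=1111 pc4: +16 =36
r16=10000 pc1: +2 =38
r17=10001 pc2: +4 =42
r18=10010 pc2: +4 =46
r19=10011 pc3: +8 =54
r20=10100 pc2: +4 =58
r21=10101 pc3: +8 =66
r22=10110 pc3: +8 =74
r23=10111 pc4: +16 =90
r24=11000 pc2: +4 =94
r25=11001 pc3: +8 =102
r26=11010 pc3: +8 =110
r27=11011 pc4: +16 =126
r28=11100 pc3: +8 =134
r29=11101 pc4: +16 =150
r30=11110 pc4: +16 =166
r31=11111 pc5: +32 =198
r32=100000 pc1: +2 =200
r33=100001 pc2: +4 =204
r34=100010 pc2: +4 =208
r35=100011 pc3: +8 =216
r36=100100 pc2: +4 =220
r37=100101 pc3: +8 =228
r38=100110 pc3: +8 =236
r39=100111 pc4: +16 =252
r40=101000 pc2: +4 =256
r41=101001 pc3: +8 =264
r42=101010 pc3: +8 =272
r43=101011 pc4: +16 =288
r44=101100 pc3: +8 =296
r45=101101 pc4: +16 =312
r46=101110 pc4: +16 =328
r47=101111 pc5: +32 =360
r48=110000 pc2: +4 =364
r49=110001 pc3: +8 =372
r50=110010 pc3: +8 =380
r51=110011 pc4: +16 =396
r52=110100 pc3: +8 =404
r53=110101 pc4: +16 =420
r54=110110 pc4: +16 =436
r55=110111 pc5: +32 =468
r56=111000 pc3: +8 =476
r57=111001 pc4: +16 =492
r58=111010 pc4: +16 =508
r59=111011 pc5: +32 =540
r60=111100 pc4: +16 =556
r61=111101 pc5: +32 =588
r62=111110 pc5: +32 =620
r63=111111 pc6: +64 =684
r64=1000000 pc1: +2 =686
r65=1000001 pc2: +4 =690
r66=1000010 pc2: +4 =694
r67=1000011 pc3: +8 =702
r68=1000100 pc2: +4 =706
r69=1000101 pc3: +8 =714

Answer: 714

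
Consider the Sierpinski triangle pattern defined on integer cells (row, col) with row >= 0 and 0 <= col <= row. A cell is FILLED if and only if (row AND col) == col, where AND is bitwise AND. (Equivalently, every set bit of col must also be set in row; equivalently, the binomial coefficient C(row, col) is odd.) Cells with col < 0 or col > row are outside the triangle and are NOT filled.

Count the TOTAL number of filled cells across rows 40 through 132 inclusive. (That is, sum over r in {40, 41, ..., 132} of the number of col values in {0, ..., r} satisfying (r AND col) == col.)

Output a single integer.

r40=101000 pc2: +4 =4
r41=101001 pc3: +8 =12
r42=101010 pc3: +8 =20
r43=101011 pc4: +16 =36
r44=101100 pc3: +8 =44
r45=101101 pc4: +16 =60
r46=101110 pc4: +16 =76
r47=101111 pc5: +32 =108
r48=110000 pc2: +4 =112
r49=110001 pc3: +8 =120
r50=110010 pc3: +8 =128
r51=110011 pc4: +16 =144
r52=110100 pc3: +8 =152
r53=110101 pc4: +16 =168
r54=110110 pc4: +16 =184
r55=110111 pc5: +32 =216
r56=111000 pc3: +8 =224
r57=111001 pc4: +16 =240
r58=111010 pc4: +16 =256
r59=111011 pc5: +32 =288
r60=111100 pc4: +16 =304
r61=111101 pc5: +32 =336
r62=111110 pc5: +32 =368
r63=111111 pc6: +64 =432
r64=1000000 pc1: +2 =434
r65=1000001 pc2: +4 =438
r66=1000010 pc2: +4 =442
r67=1000011 pc3: +8 =450
r68=1000100 pc2: +4 =454
r69=1000101 pc3: +8 =462
r70=1000110 pc3: +8 =470
r71=1000111 pc4: +16 =486
r72=1001000 pc2: +4 =490
r73=1001001 pc3: +8 =498
r74=1001010 pc3: +8 =506
r75=1001011 pc4: +16 =522
r76=1001100 pc3: +8 =530
r77=1001101 pc4: +16 =546
r78=1001110 pc4: +16 =562
r79=1001111 pc5: +32 =594
r80=1010000 pc2: +4 =598
r81=1010001 pc3: +8 =606
r82=1010010 pc3: +8 =614
r83=1010011 pc4: +16 =630
r84=1010100 pc3: +8 =638
r85=1010101 pc4: +16 =654
r86=1010110 pc4: +16 =670
r87=1010111 pc5: +32 =702
r88=1011000 pc3: +8 =710
r89=1011001 pc4: +16 =726
r90=1011010 pc4: +16 =742
r91=1011011 pc5: +32 =774
r92=1011100 pc4: +16 =790
r93=1011101 pc5: +32 =822
r94=1011110 pc5: +32 =854
r95=1011111 pc6: +64 =918
r96=1100000 pc2: +4 =922
r97=1100001 pc3: +8 =930
r98=1100010 pc3: +8 =938
r99=1100011 pc4: +16 =954
r100=1100100 pc3: +8 =962
r101=1100101 pc4: +16 =978
r102=1100110 pc4: +16 =994
r103=1100111 pc5: +32 =1026
r104=1101000 pc3: +8 =1034
r105=1101001 pc4: +16 =1050
r106=1101010 pc4: +16 =1066
r107=1101011 pc5: +32 =1098
r108=1101100 pc4: +16 =1114
r109=1101101 pc5: +32 =1146
r110=1101110 pc5: +32 =1178
r111=1101111 pc6: +64 =1242
r112=1110000 pc3: +8 =1250
r113=1110001 pc4: +16 =1266
r114=1110010 pc4: +16 =1282
r115=1110011 pc5: +32 =1314
r116=1110100 pc4: +16 =1330
r117=1110101 pc5: +32 =1362
r118=1110110 pc5: +32 =1394
r119=1110111 pc6: +64 =1458
r120=1111000 pc4: +16 =1474
r121=1111001 pc5: +32 =1506
r122=1111010 pc5: +32 =1538
r123=1111011 pc6: +64 =1602
r124=1111100 pc5: +32 =1634
r125=1111101 pc6: +64 =1698
r126=1111110 pc6: +64 =1762
r127=1111111 pc7: +128 =1890
r128=10000000 pc1: +2 =1892
r129=10000001 pc2: +4 =1896
r130=10000010 pc2: +4 =1900
r131=10000011 pc3: +8 =1908
r132=10000100 pc2: +4 =1912

Answer: 1912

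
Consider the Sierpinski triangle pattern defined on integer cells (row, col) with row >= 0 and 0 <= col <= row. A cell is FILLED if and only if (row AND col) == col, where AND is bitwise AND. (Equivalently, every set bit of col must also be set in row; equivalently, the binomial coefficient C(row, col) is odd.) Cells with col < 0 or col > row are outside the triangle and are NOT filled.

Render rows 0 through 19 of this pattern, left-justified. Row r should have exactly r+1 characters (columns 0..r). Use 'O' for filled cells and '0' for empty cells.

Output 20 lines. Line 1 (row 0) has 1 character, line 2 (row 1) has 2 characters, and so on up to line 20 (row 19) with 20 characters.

Answer: O
OO
O0O
OOOO
O000O
OO00OO
O0O0O0O
OOOOOOOO
O0000000O
OO000000OO
O0O00000O0O
OOOO0000OOOO
O000O000O000O
OO00OO00OO00OO
O0O0O0O0O0O0O0O
OOOOOOOOOOOOOOOO
O000000000000000O
OO00000000000000OO
O0O0000000000000O0O
OOOO000000000000OOOO

Derivation:
r0=0: O
r1=1: OO
r2=10: O0O
r3=11: OOOO
r4=100: O000O
r5=101: OO00OO
r6=110: O0O0O0O
r7=111: OOOOOOOO
r8=1000: O0000000O
r9=1001: OO000000OO
r10=1010: O0O00000O0O
r11=1011: OOOO0000OOOO
r12=1100: O000O000O000O
r13=1101: OO00OO00OO00OO
r14=1110: O0O0O0O0O0O0O0O
r15=1111: OOOOOOOOOOOOOOOO
r16=10000: O000000000000000O
r17=10001: OO00000000000000OO
r18=10010: O0O0000000000000O0O
r19=10011: OOOO000000000000OOOO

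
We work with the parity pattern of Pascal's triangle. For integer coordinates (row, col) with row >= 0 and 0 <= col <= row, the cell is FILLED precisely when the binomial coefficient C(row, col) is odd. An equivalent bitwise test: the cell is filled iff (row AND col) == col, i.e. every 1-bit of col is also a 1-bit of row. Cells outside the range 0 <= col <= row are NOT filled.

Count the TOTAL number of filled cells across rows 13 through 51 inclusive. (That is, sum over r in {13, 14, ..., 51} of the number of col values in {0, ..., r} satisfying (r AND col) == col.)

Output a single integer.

Answer: 392

Derivation:
r13=1101 pc3: +8 =8
r14=1110 pc3: +8 =16
r15=1111 pc4: +16 =32
r16=10000 pc1: +2 =34
r17=10001 pc2: +4 =38
r18=10010 pc2: +4 =42
r19=10011 pc3: +8 =50
r20=10100 pc2: +4 =54
r21=10101 pc3: +8 =62
r22=10110 pc3: +8 =70
r23=10111 pc4: +16 =86
r24=11000 pc2: +4 =90
r25=11001 pc3: +8 =98
r26=11010 pc3: +8 =106
r27=11011 pc4: +16 =122
r28=11100 pc3: +8 =130
r29=11101 pc4: +16 =146
r30=11110 pc4: +16 =162
r31=11111 pc5: +32 =194
r32=100000 pc1: +2 =196
r33=100001 pc2: +4 =200
r34=100010 pc2: +4 =204
r35=100011 pc3: +8 =212
r36=100100 pc2: +4 =216
r37=100101 pc3: +8 =224
r38=100110 pc3: +8 =232
r39=100111 pc4: +16 =248
r40=101000 pc2: +4 =252
r41=101001 pc3: +8 =260
r42=101010 pc3: +8 =268
r43=101011 pc4: +16 =284
r44=101100 pc3: +8 =292
r45=101101 pc4: +16 =308
r46=101110 pc4: +16 =324
r47=101111 pc5: +32 =356
r48=110000 pc2: +4 =360
r49=110001 pc3: +8 =368
r50=110010 pc3: +8 =376
r51=110011 pc4: +16 =392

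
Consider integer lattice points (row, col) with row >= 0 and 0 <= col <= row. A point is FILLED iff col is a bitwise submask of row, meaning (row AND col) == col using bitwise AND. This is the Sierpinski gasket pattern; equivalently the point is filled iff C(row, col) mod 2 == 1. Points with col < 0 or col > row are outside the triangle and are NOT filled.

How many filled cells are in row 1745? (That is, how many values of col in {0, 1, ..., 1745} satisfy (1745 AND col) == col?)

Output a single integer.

1745 in binary = 11011010001
popcount(1745) = number of 1-bits in 11011010001 = 6
A col c satisfies (1745 AND c) == c iff every set bit of c is also set in 1745; each of the 6 set bits of 1745 can independently be on or off in c.
count = 2^6 = 64

Answer: 64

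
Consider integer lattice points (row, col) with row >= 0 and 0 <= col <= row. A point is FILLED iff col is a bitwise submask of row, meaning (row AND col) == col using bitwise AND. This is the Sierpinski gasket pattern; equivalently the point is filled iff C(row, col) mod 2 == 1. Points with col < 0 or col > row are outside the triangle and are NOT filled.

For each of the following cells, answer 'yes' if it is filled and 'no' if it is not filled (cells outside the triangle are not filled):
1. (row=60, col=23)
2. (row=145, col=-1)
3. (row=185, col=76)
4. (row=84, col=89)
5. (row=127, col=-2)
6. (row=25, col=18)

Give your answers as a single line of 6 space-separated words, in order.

(60,23): row=0b111100, col=0b10111, row AND col = 0b10100 = 20; 20 != 23 -> empty
(145,-1): col outside [0, 145] -> not filled
(185,76): row=0b10111001, col=0b1001100, row AND col = 0b1000 = 8; 8 != 76 -> empty
(84,89): col outside [0, 84] -> not filled
(127,-2): col outside [0, 127] -> not filled
(25,18): row=0b11001, col=0b10010, row AND col = 0b10000 = 16; 16 != 18 -> empty

Answer: no no no no no no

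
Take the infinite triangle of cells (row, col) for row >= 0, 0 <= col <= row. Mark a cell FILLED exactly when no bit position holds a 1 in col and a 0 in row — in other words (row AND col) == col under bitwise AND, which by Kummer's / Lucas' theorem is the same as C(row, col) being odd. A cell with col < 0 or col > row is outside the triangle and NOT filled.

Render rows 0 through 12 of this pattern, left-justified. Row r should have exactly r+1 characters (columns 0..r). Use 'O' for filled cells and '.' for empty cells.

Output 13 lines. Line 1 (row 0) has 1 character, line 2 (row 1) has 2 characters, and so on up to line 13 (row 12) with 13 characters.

r0=0: O
r1=1: OO
r2=10: O.O
r3=11: OOOO
r4=100: O...O
r5=101: OO..OO
r6=110: O.O.O.O
r7=111: OOOOOOOO
r8=1000: O.......O
r9=1001: OO......OO
r10=1010: O.O.....O.O
r11=1011: OOOO....OOOO
r12=1100: O...O...O...O

Answer: O
OO
O.O
OOOO
O...O
OO..OO
O.O.O.O
OOOOOOOO
O.......O
OO......OO
O.O.....O.O
OOOO....OOOO
O...O...O...O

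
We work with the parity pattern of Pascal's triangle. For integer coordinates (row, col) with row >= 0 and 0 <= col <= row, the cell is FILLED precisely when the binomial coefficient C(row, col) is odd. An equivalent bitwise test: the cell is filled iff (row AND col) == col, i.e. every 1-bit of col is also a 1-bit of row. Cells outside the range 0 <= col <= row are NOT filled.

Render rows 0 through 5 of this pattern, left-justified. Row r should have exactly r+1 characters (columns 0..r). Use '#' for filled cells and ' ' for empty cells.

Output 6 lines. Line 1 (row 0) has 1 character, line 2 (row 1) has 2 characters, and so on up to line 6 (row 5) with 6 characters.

Answer: #
##
# #
####
#   #
##  ##

Derivation:
r0=0: #
r1=1: ##
r2=10: # #
r3=11: ####
r4=100: #   #
r5=101: ##  ##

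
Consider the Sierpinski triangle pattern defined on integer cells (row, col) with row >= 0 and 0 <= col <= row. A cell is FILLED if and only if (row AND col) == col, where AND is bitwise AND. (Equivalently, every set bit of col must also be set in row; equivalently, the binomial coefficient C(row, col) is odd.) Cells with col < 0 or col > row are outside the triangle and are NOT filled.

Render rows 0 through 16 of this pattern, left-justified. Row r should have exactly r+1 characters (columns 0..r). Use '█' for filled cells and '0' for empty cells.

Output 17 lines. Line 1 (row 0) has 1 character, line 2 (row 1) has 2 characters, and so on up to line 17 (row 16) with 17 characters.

r0=0: █
r1=1: ██
r2=10: █0█
r3=11: ████
r4=100: █000█
r5=101: ██00██
r6=110: █0█0█0█
r7=111: ████████
r8=1000: █0000000█
r9=1001: ██000000██
r10=1010: █0█00000█0█
r11=1011: ████0000████
r12=1100: █000█000█000█
r13=1101: ██00██00██00██
r14=1110: █0█0█0█0█0█0█0█
r15=1111: ████████████████
r16=10000: █000000000000000█

Answer: █
██
█0█
████
█000█
██00██
█0█0█0█
████████
█0000000█
██000000██
█0█00000█0█
████0000████
█000█000█000█
██00██00██00██
█0█0█0█0█0█0█0█
████████████████
█000000000000000█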